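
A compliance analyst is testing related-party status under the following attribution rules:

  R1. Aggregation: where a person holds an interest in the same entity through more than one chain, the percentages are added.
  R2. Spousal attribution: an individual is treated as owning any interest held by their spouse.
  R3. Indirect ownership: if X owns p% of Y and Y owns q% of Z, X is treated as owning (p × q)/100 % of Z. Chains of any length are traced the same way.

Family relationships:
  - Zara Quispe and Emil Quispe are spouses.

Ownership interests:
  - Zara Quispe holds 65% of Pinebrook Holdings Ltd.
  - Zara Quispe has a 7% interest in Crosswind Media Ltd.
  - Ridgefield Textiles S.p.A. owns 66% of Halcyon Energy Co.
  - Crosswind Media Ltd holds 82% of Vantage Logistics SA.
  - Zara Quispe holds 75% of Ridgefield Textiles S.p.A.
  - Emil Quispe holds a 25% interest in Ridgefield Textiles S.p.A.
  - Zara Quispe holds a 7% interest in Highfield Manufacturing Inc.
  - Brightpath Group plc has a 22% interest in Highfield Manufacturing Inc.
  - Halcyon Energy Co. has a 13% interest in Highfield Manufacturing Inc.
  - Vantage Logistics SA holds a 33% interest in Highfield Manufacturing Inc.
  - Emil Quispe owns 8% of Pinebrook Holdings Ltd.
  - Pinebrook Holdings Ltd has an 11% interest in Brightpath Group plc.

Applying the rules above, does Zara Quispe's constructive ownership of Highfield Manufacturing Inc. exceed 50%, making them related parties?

By spousal attribution (R2), Zara Quispe is treated as also owning Emil Quispe's interest in Pinebrook Holdings Ltd, giving 65% + 8% = 73%.
By spousal attribution (R2), Zara Quispe is treated as also owning Emil Quispe's interest in Ridgefield Textiles S.p.A, giving 75% + 25% = 100%.
Chain via Pinebrook Holdings Ltd → Brightpath Group plc (R3): 73% × 11% × 22% = 1.7666% of Highfield Manufacturing Inc.
Chain via Crosswind Media Ltd → Vantage Logistics SA (R3): 7% × 82% × 33% = 1.8942% of Highfield Manufacturing Inc.
Chain via Ridgefield Textiles S.p.A. → Halcyon Energy Co. (R3): 100% × 66% × 13% = 8.58% of Highfield Manufacturing Inc.
Direct interest in Highfield Manufacturing Inc: 7%.
Aggregating (R1): 1.7666% + 1.8942% + 8.58% + 7% = 19.2408%.
19.2408% does not exceed the 50% threshold, so Zara is not a related party to Highfield Manufacturing Inc.

No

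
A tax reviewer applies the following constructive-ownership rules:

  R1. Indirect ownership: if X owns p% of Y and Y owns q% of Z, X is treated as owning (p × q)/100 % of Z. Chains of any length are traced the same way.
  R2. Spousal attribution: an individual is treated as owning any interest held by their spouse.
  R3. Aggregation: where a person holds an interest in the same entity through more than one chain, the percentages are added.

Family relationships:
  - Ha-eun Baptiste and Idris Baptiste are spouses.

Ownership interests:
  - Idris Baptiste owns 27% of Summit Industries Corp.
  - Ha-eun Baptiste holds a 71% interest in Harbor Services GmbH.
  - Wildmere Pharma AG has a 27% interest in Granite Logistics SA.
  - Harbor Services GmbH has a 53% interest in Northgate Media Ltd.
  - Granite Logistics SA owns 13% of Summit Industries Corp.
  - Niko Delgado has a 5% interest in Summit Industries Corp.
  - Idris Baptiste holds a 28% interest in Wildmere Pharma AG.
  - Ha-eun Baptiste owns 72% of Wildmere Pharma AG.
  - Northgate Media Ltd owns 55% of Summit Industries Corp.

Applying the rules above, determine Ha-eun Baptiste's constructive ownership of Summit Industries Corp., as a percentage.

By spousal attribution (R2), Ha-eun Baptiste is treated as also owning Idris Baptiste's interest in Wildmere Pharma AG, giving 72% + 28% = 100%.
By spousal attribution (R2), Ha-eun Baptiste is treated as owning Idris Baptiste's 27% interest in Summit Industries Corp.
Chain via Wildmere Pharma AG → Granite Logistics SA (R1): 100% × 27% × 13% = 3.51% of Summit Industries Corp.
Chain via Harbor Services GmbH → Northgate Media Ltd (R1): 71% × 53% × 55% = 20.6965% of Summit Industries Corp.
Direct interest in Summit Industries Corp: 27%.
Aggregating (R3): 3.51% + 20.6965% + 27% = 51.2065%.

51.2065%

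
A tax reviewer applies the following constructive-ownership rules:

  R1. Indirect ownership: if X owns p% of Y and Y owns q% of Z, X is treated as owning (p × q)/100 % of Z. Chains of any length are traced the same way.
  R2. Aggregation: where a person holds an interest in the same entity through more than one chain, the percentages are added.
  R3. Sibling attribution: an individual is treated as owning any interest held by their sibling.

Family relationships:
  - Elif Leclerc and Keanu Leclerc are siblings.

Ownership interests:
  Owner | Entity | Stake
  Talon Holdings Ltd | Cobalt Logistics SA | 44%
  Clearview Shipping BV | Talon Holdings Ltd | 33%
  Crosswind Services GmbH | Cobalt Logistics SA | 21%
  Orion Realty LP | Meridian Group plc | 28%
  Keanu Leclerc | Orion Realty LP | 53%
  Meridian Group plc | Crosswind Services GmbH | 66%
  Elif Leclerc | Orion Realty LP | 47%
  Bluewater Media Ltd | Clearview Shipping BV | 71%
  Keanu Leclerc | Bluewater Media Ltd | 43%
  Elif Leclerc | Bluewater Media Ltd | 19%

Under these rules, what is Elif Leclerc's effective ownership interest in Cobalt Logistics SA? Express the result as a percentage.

By sibling attribution (R3), Elif Leclerc is treated as also owning Keanu Leclerc's interest in Orion Realty LP, giving 47% + 53% = 100%.
By sibling attribution (R3), Elif Leclerc is treated as also owning Keanu Leclerc's interest in Bluewater Media Ltd, giving 19% + 43% = 62%.
Chain via Orion Realty LP → Meridian Group plc → Crosswind Services GmbH (R1): 100% × 28% × 66% × 21% = 3.8808% of Cobalt Logistics SA.
Chain via Bluewater Media Ltd → Clearview Shipping BV → Talon Holdings Ltd (R1): 62% × 71% × 33% × 44% = 6.391704% of Cobalt Logistics SA.
Aggregating (R2): 3.8808% + 6.391704% = 10.272504%.

10.272504%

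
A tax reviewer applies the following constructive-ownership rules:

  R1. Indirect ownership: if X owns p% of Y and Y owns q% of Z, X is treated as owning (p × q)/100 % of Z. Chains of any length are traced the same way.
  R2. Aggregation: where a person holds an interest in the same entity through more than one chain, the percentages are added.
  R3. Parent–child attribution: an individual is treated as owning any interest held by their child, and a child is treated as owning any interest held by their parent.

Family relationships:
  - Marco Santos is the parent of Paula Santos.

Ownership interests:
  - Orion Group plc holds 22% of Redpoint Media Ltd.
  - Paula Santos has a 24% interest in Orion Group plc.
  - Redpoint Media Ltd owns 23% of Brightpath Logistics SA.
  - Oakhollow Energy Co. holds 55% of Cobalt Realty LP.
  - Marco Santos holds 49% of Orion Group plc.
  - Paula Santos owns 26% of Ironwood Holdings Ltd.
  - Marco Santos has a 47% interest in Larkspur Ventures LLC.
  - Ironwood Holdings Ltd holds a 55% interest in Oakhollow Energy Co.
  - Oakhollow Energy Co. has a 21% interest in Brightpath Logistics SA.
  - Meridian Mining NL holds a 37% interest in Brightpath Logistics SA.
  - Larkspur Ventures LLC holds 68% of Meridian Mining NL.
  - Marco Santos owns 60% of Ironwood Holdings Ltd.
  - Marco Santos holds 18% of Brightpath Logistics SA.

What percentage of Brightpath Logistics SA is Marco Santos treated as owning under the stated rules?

By parent–child attribution (R3), Marco Santos is treated as also owning Paula Santos's interest in Ironwood Holdings Ltd, giving 60% + 26% = 86%.
By parent–child attribution (R3), Marco Santos is treated as also owning Paula Santos's interest in Orion Group plc, giving 49% + 24% = 73%.
Chain via Ironwood Holdings Ltd → Oakhollow Energy Co. (R1): 86% × 55% × 21% = 9.933% of Brightpath Logistics SA.
Chain via Orion Group plc → Redpoint Media Ltd (R1): 73% × 22% × 23% = 3.6938% of Brightpath Logistics SA.
Chain via Larkspur Ventures LLC → Meridian Mining NL (R1): 47% × 68% × 37% = 11.8252% of Brightpath Logistics SA.
Direct interest in Brightpath Logistics SA: 18%.
Aggregating (R2): 9.933% + 3.6938% + 11.8252% + 18% = 43.452%.

43.452%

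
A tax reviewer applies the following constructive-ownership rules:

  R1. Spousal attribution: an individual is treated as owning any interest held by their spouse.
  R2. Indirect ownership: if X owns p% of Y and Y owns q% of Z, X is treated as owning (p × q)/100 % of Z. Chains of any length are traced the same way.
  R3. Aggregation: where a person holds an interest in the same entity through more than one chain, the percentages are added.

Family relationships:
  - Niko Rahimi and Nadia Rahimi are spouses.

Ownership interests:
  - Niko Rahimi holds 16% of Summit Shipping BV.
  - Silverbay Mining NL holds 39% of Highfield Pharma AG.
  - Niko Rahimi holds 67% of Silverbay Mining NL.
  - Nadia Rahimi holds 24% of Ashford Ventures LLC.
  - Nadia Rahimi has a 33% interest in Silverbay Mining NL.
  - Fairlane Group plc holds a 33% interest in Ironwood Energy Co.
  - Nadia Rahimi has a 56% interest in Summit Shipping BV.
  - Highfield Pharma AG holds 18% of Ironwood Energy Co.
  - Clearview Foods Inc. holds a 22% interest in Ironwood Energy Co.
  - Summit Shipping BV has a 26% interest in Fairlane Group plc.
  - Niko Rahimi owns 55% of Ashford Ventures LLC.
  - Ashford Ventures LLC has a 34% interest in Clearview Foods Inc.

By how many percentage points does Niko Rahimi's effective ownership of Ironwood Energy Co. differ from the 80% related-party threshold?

By spousal attribution (R1), Niko Rahimi is treated as also owning Nadia Rahimi's interest in Summit Shipping BV, giving 16% + 56% = 72%.
By spousal attribution (R1), Niko Rahimi is treated as also owning Nadia Rahimi's interest in Silverbay Mining NL, giving 67% + 33% = 100%.
By spousal attribution (R1), Niko Rahimi is treated as also owning Nadia Rahimi's interest in Ashford Ventures LLC, giving 55% + 24% = 79%.
Chain via Summit Shipping BV → Fairlane Group plc (R2): 72% × 26% × 33% = 6.1776% of Ironwood Energy Co.
Chain via Silverbay Mining NL → Highfield Pharma AG (R2): 100% × 39% × 18% = 7.02% of Ironwood Energy Co.
Chain via Ashford Ventures LLC → Clearview Foods Inc. (R2): 79% × 34% × 22% = 5.9092% of Ironwood Energy Co.
Aggregating (R3): 6.1776% + 7.02% + 5.9092% = 19.1068%.
19.1068% falls short of the 80% threshold by 60.8932 percentage points.

60.8932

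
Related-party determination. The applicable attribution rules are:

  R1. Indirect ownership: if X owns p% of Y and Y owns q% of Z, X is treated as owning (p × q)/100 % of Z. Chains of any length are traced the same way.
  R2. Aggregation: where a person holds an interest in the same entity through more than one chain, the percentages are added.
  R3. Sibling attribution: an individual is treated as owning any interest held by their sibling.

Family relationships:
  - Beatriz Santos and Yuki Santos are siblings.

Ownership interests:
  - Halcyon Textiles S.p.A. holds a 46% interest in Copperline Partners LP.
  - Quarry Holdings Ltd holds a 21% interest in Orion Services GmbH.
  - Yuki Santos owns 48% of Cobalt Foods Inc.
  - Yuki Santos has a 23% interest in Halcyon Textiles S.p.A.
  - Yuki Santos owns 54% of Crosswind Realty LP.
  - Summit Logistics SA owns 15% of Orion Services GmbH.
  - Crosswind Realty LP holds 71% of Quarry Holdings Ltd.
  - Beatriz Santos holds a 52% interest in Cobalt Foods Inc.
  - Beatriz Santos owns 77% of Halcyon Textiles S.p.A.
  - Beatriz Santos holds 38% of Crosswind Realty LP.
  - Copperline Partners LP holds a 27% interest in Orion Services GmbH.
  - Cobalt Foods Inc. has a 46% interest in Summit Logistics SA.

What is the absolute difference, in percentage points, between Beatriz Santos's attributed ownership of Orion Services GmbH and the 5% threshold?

28.0372

By sibling attribution (R3), Beatriz Santos is treated as also owning Yuki Santos's interest in Halcyon Textiles S.p.A, giving 77% + 23% = 100%.
By sibling attribution (R3), Beatriz Santos is treated as also owning Yuki Santos's interest in Crosswind Realty LP, giving 38% + 54% = 92%.
By sibling attribution (R3), Beatriz Santos is treated as also owning Yuki Santos's interest in Cobalt Foods Inc, giving 52% + 48% = 100%.
Chain via Halcyon Textiles S.p.A. → Copperline Partners LP (R1): 100% × 46% × 27% = 12.42% of Orion Services GmbH.
Chain via Crosswind Realty LP → Quarry Holdings Ltd (R1): 92% × 71% × 21% = 13.7172% of Orion Services GmbH.
Chain via Cobalt Foods Inc. → Summit Logistics SA (R1): 100% × 46% × 15% = 6.9% of Orion Services GmbH.
Aggregating (R2): 12.42% + 13.7172% + 6.9% = 33.0372%.
33.0372% exceeds the 5% threshold by 28.0372 percentage points.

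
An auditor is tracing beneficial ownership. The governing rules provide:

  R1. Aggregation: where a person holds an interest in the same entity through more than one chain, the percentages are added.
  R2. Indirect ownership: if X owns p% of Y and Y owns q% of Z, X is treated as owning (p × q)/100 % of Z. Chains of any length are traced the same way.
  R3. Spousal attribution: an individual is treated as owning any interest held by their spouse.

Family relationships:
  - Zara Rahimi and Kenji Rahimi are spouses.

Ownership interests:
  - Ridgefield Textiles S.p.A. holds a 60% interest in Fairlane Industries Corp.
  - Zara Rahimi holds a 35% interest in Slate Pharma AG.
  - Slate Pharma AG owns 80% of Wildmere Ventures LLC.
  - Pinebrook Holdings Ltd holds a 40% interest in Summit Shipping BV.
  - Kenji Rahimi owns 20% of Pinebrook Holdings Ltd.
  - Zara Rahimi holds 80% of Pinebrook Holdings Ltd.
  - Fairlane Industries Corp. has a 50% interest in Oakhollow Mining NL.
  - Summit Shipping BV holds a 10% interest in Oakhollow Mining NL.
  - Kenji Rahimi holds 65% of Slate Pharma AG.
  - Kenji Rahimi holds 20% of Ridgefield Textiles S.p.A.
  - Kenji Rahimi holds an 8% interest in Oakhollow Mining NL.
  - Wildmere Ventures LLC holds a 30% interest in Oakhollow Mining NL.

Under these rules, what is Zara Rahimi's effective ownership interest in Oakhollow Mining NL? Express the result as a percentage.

42%

By spousal attribution (R3), Zara Rahimi is treated as also owning Kenji Rahimi's interest in Slate Pharma AG, giving 35% + 65% = 100%.
By spousal attribution (R3), Zara Rahimi is treated as also owning Kenji Rahimi's interest in Pinebrook Holdings Ltd, giving 80% + 20% = 100%.
By spousal attribution (R3), Zara Rahimi is treated as owning Kenji Rahimi's 20% interest in Ridgefield Textiles S.p.A.
By spousal attribution (R3), Zara Rahimi is treated as owning Kenji Rahimi's 8% interest in Oakhollow Mining NL.
Chain via Slate Pharma AG → Wildmere Ventures LLC (R2): 100% × 80% × 30% = 24% of Oakhollow Mining NL.
Chain via Pinebrook Holdings Ltd → Summit Shipping BV (R2): 100% × 40% × 10% = 4% of Oakhollow Mining NL.
Chain via Ridgefield Textiles S.p.A. → Fairlane Industries Corp. (R2): 20% × 60% × 50% = 6% of Oakhollow Mining NL.
Direct interest in Oakhollow Mining NL: 8%.
Aggregating (R1): 24% + 4% + 6% + 8% = 42%.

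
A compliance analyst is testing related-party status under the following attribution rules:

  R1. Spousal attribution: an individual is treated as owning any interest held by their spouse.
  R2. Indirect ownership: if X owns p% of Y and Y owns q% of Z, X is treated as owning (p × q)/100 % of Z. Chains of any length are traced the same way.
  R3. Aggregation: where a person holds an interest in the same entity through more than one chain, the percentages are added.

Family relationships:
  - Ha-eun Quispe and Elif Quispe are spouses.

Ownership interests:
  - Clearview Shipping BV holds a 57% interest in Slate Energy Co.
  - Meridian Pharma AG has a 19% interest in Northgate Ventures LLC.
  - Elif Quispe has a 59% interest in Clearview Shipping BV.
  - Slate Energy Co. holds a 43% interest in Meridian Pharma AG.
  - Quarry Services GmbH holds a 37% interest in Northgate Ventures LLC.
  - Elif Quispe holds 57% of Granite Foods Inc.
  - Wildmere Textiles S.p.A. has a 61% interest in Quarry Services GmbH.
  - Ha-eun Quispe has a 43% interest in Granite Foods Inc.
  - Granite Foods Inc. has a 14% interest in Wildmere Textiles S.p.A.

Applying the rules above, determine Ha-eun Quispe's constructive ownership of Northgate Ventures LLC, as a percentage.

5.907371%

By spousal attribution (R1), Ha-eun Quispe is treated as also owning Elif Quispe's interest in Granite Foods Inc, giving 43% + 57% = 100%.
By spousal attribution (R1), Ha-eun Quispe is treated as owning Elif Quispe's 59% interest in Clearview Shipping BV.
Chain via Granite Foods Inc. → Wildmere Textiles S.p.A. → Quarry Services GmbH (R2): 100% × 14% × 61% × 37% = 3.1598% of Northgate Ventures LLC.
Chain via Clearview Shipping BV → Slate Energy Co. → Meridian Pharma AG (R2): 59% × 57% × 43% × 19% = 2.747571% of Northgate Ventures LLC.
Aggregating (R3): 3.1598% + 2.747571% = 5.907371%.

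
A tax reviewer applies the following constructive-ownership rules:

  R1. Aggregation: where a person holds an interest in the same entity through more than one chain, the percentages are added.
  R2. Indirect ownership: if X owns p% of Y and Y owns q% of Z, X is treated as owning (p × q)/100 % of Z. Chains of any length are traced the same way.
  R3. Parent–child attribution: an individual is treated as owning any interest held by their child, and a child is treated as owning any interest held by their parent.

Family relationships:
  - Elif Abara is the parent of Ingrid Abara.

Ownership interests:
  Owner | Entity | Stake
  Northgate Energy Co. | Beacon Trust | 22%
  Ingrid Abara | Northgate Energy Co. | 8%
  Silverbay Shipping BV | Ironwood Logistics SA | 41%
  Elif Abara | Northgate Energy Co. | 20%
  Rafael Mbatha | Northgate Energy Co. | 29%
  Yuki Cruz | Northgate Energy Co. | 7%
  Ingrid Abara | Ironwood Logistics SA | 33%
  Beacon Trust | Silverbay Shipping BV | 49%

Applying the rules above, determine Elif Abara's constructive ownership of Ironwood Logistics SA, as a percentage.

34.237544%

By parent–child attribution (R3), Elif Abara is treated as also owning Ingrid Abara's interest in Northgate Energy Co, giving 20% + 8% = 28%.
By parent–child attribution (R3), Elif Abara is treated as owning Ingrid Abara's 33% interest in Ironwood Logistics SA.
Chain via Northgate Energy Co. → Beacon Trust → Silverbay Shipping BV (R2): 28% × 22% × 49% × 41% = 1.237544% of Ironwood Logistics SA.
Direct interest in Ironwood Logistics SA: 33%.
Aggregating (R1): 1.237544% + 33% = 34.237544%.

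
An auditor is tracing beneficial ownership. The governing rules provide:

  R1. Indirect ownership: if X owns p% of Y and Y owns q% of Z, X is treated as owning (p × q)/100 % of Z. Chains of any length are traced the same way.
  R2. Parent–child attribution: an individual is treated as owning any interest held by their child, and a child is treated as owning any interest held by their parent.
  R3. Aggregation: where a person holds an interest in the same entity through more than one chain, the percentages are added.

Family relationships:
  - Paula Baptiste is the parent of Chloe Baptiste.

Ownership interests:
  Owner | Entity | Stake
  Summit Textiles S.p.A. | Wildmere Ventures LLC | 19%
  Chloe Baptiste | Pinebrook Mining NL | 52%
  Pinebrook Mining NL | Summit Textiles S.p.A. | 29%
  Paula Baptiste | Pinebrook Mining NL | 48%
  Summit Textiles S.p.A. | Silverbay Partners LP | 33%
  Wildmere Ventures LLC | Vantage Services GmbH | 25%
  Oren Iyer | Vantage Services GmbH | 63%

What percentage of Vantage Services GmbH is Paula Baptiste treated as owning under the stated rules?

By parent–child attribution (R2), Paula Baptiste is treated as also owning Chloe Baptiste's interest in Pinebrook Mining NL, giving 48% + 52% = 100%.
Chain via Pinebrook Mining NL → Summit Textiles S.p.A. → Wildmere Ventures LLC (R1): 100% × 29% × 19% × 25% = 1.3775% of Vantage Services GmbH.

1.3775%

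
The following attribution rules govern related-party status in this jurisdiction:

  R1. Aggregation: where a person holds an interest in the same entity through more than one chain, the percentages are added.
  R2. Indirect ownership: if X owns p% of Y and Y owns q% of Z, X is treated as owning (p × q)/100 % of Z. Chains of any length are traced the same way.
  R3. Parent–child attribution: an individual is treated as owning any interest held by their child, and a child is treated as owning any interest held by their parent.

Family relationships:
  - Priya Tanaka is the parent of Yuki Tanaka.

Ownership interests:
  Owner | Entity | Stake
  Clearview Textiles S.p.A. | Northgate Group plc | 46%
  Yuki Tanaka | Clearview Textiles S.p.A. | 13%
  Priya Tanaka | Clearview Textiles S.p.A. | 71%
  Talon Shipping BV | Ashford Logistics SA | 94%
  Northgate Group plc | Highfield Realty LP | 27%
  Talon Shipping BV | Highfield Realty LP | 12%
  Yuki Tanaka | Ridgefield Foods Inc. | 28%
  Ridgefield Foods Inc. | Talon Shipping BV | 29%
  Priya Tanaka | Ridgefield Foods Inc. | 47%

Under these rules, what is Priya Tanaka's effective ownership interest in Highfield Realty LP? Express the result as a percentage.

13.0428%

By parent–child attribution (R3), Priya Tanaka is treated as also owning Yuki Tanaka's interest in Ridgefield Foods Inc, giving 47% + 28% = 75%.
By parent–child attribution (R3), Priya Tanaka is treated as also owning Yuki Tanaka's interest in Clearview Textiles S.p.A, giving 71% + 13% = 84%.
Chain via Ridgefield Foods Inc. → Talon Shipping BV (R2): 75% × 29% × 12% = 2.61% of Highfield Realty LP.
Chain via Clearview Textiles S.p.A. → Northgate Group plc (R2): 84% × 46% × 27% = 10.4328% of Highfield Realty LP.
Aggregating (R1): 2.61% + 10.4328% = 13.0428%.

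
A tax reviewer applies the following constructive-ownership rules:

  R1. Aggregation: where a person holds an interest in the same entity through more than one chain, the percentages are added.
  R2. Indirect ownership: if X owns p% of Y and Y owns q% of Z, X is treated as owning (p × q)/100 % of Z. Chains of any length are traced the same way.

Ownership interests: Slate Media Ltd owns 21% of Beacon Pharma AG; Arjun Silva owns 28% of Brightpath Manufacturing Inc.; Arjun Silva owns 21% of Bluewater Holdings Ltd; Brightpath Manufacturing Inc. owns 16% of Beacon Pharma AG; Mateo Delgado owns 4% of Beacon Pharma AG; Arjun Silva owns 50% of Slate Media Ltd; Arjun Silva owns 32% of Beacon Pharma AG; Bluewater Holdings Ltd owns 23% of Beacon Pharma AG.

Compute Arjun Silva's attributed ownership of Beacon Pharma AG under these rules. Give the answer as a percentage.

51.81%

Chain via Brightpath Manufacturing Inc. (R2): 28% × 16% = 4.48% of Beacon Pharma AG.
Chain via Bluewater Holdings Ltd (R2): 21% × 23% = 4.83% of Beacon Pharma AG.
Chain via Slate Media Ltd (R2): 50% × 21% = 10.5% of Beacon Pharma AG.
Direct interest in Beacon Pharma AG: 32%.
Aggregating (R1): 4.48% + 4.83% + 10.5% + 32% = 51.81%.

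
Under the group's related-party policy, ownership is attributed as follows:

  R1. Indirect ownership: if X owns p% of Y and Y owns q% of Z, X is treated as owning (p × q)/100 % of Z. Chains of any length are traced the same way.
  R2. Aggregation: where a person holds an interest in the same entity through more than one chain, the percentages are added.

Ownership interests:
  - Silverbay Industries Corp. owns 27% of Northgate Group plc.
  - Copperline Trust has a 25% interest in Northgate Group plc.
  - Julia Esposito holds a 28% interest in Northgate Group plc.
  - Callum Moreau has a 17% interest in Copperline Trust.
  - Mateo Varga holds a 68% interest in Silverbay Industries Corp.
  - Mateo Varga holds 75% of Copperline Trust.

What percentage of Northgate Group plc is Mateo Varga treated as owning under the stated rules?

Chain via Copperline Trust (R1): 75% × 25% = 18.75% of Northgate Group plc.
Chain via Silverbay Industries Corp. (R1): 68% × 27% = 18.36% of Northgate Group plc.
Aggregating (R2): 18.75% + 18.36% = 37.11%.

37.11%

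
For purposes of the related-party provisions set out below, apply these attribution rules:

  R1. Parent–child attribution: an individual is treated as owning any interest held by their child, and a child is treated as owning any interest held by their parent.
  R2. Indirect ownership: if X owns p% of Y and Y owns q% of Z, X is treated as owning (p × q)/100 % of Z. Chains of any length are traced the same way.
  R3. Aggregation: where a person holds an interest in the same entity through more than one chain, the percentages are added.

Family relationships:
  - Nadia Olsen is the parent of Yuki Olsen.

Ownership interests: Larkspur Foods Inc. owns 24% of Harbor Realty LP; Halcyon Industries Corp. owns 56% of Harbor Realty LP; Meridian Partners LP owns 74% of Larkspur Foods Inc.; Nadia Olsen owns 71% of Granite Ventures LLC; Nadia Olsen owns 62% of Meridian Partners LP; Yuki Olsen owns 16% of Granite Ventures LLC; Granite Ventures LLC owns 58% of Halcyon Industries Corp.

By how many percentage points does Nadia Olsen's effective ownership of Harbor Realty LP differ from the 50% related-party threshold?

By parent–child attribution (R1), Nadia Olsen is treated as also owning Yuki Olsen's interest in Granite Ventures LLC, giving 71% + 16% = 87%.
Chain via Granite Ventures LLC → Halcyon Industries Corp. (R2): 87% × 58% × 56% = 28.2576% of Harbor Realty LP.
Chain via Meridian Partners LP → Larkspur Foods Inc. (R2): 62% × 74% × 24% = 11.0112% of Harbor Realty LP.
Aggregating (R3): 28.2576% + 11.0112% = 39.2688%.
39.2688% falls short of the 50% threshold by 10.7312 percentage points.

10.7312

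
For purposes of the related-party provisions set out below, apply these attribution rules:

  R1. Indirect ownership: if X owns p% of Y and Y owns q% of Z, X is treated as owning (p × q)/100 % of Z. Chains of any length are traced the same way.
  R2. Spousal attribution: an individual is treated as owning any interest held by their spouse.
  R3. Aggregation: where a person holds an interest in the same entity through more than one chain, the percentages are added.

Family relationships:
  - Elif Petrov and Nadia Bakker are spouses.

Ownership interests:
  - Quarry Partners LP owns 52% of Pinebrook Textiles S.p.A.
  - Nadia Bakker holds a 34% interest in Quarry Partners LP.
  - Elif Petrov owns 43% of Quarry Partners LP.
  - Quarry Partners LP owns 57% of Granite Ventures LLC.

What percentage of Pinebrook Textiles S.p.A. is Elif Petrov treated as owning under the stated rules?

40.04%

By spousal attribution (R2), Elif Petrov is treated as also owning Nadia Bakker's interest in Quarry Partners LP, giving 43% + 34% = 77%.
Chain via Quarry Partners LP (R1): 77% × 52% = 40.04% of Pinebrook Textiles S.p.A.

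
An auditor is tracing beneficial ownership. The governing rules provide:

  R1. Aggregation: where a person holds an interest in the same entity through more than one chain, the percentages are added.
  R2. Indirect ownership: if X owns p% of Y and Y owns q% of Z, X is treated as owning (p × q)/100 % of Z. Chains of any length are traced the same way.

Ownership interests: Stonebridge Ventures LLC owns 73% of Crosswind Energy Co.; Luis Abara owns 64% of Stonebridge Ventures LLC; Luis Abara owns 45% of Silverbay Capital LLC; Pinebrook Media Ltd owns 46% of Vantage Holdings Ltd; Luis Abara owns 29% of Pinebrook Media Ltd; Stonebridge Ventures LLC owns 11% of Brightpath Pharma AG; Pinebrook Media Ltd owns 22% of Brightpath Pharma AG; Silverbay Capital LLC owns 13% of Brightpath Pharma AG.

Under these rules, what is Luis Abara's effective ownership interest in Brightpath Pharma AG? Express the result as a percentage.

19.27%

Chain via Pinebrook Media Ltd (R2): 29% × 22% = 6.38% of Brightpath Pharma AG.
Chain via Stonebridge Ventures LLC (R2): 64% × 11% = 7.04% of Brightpath Pharma AG.
Chain via Silverbay Capital LLC (R2): 45% × 13% = 5.85% of Brightpath Pharma AG.
Aggregating (R1): 6.38% + 7.04% + 5.85% = 19.27%.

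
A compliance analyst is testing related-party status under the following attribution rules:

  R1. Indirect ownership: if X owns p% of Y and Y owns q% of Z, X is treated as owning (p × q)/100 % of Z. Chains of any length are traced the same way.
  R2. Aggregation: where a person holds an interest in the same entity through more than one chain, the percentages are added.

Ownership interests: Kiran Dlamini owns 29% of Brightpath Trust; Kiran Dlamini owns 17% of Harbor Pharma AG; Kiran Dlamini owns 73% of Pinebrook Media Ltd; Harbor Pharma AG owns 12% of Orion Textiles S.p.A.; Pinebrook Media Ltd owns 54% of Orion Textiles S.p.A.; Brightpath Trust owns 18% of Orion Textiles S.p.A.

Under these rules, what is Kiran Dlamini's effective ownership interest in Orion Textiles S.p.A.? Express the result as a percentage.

46.68%

Chain via Pinebrook Media Ltd (R1): 73% × 54% = 39.42% of Orion Textiles S.p.A.
Chain via Harbor Pharma AG (R1): 17% × 12% = 2.04% of Orion Textiles S.p.A.
Chain via Brightpath Trust (R1): 29% × 18% = 5.22% of Orion Textiles S.p.A.
Aggregating (R2): 39.42% + 2.04% + 5.22% = 46.68%.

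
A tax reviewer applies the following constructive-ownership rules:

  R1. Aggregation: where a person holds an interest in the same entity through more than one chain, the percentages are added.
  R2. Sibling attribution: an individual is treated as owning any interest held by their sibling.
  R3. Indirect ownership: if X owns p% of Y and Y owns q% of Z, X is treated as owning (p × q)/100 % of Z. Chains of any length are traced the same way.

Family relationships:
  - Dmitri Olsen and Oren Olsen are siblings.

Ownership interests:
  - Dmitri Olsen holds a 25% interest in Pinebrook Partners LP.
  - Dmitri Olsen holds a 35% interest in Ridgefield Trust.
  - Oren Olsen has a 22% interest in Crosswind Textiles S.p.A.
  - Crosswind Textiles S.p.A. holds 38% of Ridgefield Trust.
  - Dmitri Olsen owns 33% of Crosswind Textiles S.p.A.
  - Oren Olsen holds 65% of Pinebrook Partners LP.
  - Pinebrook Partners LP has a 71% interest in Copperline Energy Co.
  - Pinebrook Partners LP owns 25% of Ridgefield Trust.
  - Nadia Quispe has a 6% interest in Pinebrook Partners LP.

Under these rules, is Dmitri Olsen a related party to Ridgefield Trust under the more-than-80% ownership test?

By sibling attribution (R2), Dmitri Olsen is treated as also owning Oren Olsen's interest in Crosswind Textiles S.p.A, giving 33% + 22% = 55%.
By sibling attribution (R2), Dmitri Olsen is treated as also owning Oren Olsen's interest in Pinebrook Partners LP, giving 25% + 65% = 90%.
Chain via Crosswind Textiles S.p.A. (R3): 55% × 38% = 20.9% of Ridgefield Trust.
Chain via Pinebrook Partners LP (R3): 90% × 25% = 22.5% of Ridgefield Trust.
Direct interest in Ridgefield Trust: 35%.
Aggregating (R1): 20.9% + 22.5% + 35% = 78.4%.
78.4% does not exceed the 80% threshold, so Dmitri is not a related party to Ridgefield Trust.

No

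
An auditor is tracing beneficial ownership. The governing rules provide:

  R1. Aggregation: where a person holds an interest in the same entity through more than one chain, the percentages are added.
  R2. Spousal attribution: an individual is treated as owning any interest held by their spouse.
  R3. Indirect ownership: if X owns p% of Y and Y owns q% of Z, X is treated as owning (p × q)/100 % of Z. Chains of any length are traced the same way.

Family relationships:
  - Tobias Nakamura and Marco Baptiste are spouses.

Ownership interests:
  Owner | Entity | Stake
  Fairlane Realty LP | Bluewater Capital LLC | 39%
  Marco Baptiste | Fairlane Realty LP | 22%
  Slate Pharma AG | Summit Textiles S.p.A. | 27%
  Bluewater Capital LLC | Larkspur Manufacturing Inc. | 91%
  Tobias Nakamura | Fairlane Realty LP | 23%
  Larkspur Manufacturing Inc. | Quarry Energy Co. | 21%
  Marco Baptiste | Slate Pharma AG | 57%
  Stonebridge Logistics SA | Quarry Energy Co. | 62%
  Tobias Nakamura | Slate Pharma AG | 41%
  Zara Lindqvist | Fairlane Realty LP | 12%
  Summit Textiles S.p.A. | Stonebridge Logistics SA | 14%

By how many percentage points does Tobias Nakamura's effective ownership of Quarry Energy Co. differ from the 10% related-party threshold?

4.349467

By spousal attribution (R2), Tobias Nakamura is treated as also owning Marco Baptiste's interest in Fairlane Realty LP, giving 23% + 22% = 45%.
By spousal attribution (R2), Tobias Nakamura is treated as also owning Marco Baptiste's interest in Slate Pharma AG, giving 41% + 57% = 98%.
Chain via Fairlane Realty LP → Bluewater Capital LLC → Larkspur Manufacturing Inc. (R3): 45% × 39% × 91% × 21% = 3.353805% of Quarry Energy Co.
Chain via Slate Pharma AG → Summit Textiles S.p.A. → Stonebridge Logistics SA (R3): 98% × 27% × 14% × 62% = 2.296728% of Quarry Energy Co.
Aggregating (R1): 3.353805% + 2.296728% = 5.650533%.
5.650533% falls short of the 10% threshold by 4.349467 percentage points.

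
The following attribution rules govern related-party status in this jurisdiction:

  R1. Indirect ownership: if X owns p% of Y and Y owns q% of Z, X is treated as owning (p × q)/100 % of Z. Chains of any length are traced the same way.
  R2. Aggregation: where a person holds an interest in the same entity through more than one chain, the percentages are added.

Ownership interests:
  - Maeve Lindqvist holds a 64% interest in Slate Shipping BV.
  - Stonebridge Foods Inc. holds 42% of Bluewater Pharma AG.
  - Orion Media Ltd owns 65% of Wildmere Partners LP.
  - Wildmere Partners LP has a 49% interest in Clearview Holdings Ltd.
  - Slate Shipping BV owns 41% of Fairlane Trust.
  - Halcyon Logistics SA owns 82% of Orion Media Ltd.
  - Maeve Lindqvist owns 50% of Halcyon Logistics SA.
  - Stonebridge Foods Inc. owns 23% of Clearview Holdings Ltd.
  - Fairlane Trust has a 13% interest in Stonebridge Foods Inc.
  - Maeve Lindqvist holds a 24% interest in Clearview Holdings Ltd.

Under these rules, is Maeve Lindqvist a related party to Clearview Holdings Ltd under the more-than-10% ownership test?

Chain via Halcyon Logistics SA → Orion Media Ltd → Wildmere Partners LP (R1): 50% × 82% × 65% × 49% = 13.0585% of Clearview Holdings Ltd.
Chain via Slate Shipping BV → Fairlane Trust → Stonebridge Foods Inc. (R1): 64% × 41% × 13% × 23% = 0.784576% of Clearview Holdings Ltd.
Direct interest in Clearview Holdings Ltd: 24%.
Aggregating (R2): 13.0585% + 0.784576% + 24% = 37.843076%.
37.843076% exceeds the 10% threshold, so Maeve is a related party to Clearview Holdings Ltd.

Yes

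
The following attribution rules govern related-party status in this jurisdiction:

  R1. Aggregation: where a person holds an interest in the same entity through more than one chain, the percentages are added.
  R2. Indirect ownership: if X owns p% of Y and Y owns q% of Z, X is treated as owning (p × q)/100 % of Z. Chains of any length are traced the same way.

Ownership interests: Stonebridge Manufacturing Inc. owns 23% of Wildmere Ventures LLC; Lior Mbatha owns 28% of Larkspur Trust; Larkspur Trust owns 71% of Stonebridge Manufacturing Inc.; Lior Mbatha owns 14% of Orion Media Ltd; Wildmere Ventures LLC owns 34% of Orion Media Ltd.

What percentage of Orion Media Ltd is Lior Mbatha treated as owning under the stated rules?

Chain via Larkspur Trust → Stonebridge Manufacturing Inc. → Wildmere Ventures LLC (R2): 28% × 71% × 23% × 34% = 1.554616% of Orion Media Ltd.
Direct interest in Orion Media Ltd: 14%.
Aggregating (R1): 1.554616% + 14% = 15.554616%.

15.554616%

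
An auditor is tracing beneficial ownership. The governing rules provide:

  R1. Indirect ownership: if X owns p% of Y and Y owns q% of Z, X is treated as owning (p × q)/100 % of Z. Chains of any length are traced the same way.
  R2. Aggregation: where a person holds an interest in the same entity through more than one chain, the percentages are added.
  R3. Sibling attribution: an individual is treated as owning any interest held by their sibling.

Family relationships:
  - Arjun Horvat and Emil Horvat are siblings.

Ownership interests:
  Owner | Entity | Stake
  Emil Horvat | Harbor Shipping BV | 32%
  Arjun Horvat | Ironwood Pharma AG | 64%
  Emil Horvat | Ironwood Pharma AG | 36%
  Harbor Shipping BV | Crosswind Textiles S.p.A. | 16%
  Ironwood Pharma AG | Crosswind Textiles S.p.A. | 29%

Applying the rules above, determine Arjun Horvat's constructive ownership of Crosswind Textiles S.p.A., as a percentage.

34.12%

By sibling attribution (R3), Arjun Horvat is treated as also owning Emil Horvat's interest in Ironwood Pharma AG, giving 64% + 36% = 100%.
By sibling attribution (R3), Arjun Horvat is treated as owning Emil Horvat's 32% interest in Harbor Shipping BV.
Chain via Ironwood Pharma AG (R1): 100% × 29% = 29% of Crosswind Textiles S.p.A.
Chain via Harbor Shipping BV (R1): 32% × 16% = 5.12% of Crosswind Textiles S.p.A.
Aggregating (R2): 29% + 5.12% = 34.12%.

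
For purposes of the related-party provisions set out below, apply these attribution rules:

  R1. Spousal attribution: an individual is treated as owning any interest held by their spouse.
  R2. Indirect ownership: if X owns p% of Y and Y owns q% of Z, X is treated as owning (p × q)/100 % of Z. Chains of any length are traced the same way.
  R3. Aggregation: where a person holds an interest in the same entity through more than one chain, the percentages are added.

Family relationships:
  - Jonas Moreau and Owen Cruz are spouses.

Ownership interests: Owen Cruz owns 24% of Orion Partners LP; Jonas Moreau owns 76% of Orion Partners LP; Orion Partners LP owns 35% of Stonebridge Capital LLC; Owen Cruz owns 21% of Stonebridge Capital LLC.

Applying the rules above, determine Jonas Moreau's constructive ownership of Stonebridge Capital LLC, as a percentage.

By spousal attribution (R1), Jonas Moreau is treated as also owning Owen Cruz's interest in Orion Partners LP, giving 76% + 24% = 100%.
By spousal attribution (R1), Jonas Moreau is treated as owning Owen Cruz's 21% interest in Stonebridge Capital LLC.
Chain via Orion Partners LP (R2): 100% × 35% = 35% of Stonebridge Capital LLC.
Direct interest in Stonebridge Capital LLC: 21%.
Aggregating (R3): 35% + 21% = 56%.

56%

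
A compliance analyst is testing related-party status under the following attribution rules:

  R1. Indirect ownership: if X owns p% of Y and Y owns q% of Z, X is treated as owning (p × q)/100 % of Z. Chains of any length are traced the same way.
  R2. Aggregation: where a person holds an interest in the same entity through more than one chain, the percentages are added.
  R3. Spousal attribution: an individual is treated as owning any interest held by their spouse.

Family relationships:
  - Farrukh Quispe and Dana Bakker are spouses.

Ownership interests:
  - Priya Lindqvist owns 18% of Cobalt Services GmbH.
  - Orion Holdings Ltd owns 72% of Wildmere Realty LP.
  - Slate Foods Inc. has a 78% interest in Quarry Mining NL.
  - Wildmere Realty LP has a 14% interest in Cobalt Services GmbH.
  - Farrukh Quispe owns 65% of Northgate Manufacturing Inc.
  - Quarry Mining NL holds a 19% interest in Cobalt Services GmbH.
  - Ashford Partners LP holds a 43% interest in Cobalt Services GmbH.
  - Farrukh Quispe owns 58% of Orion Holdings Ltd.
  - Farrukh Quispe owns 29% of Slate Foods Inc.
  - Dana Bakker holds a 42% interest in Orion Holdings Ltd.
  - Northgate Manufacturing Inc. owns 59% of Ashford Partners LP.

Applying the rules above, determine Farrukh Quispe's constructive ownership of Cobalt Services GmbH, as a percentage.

30.8683%

By spousal attribution (R3), Farrukh Quispe is treated as also owning Dana Bakker's interest in Orion Holdings Ltd, giving 58% + 42% = 100%.
Chain via Slate Foods Inc. → Quarry Mining NL (R1): 29% × 78% × 19% = 4.2978% of Cobalt Services GmbH.
Chain via Northgate Manufacturing Inc. → Ashford Partners LP (R1): 65% × 59% × 43% = 16.4905% of Cobalt Services GmbH.
Chain via Orion Holdings Ltd → Wildmere Realty LP (R1): 100% × 72% × 14% = 10.08% of Cobalt Services GmbH.
Aggregating (R2): 4.2978% + 16.4905% + 10.08% = 30.8683%.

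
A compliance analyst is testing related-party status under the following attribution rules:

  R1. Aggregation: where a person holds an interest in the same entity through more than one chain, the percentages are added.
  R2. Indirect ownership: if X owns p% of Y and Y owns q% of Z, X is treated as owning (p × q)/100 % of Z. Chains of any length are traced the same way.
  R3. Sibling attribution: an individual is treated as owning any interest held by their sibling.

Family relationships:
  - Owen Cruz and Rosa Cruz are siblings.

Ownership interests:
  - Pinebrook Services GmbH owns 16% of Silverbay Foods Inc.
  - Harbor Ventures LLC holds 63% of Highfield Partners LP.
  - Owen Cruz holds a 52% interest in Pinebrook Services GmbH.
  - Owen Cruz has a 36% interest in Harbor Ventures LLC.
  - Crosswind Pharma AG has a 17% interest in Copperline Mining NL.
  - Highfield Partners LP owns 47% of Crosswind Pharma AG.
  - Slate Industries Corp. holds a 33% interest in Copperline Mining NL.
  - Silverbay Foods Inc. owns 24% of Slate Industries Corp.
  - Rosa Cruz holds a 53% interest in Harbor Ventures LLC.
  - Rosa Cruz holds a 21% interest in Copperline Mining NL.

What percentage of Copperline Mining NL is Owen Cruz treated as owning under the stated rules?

26.138937%

By sibling attribution (R3), Owen Cruz is treated as also owning Rosa Cruz's interest in Harbor Ventures LLC, giving 36% + 53% = 89%.
By sibling attribution (R3), Owen Cruz is treated as owning Rosa Cruz's 21% interest in Copperline Mining NL.
Chain via Harbor Ventures LLC → Highfield Partners LP → Crosswind Pharma AG (R2): 89% × 63% × 47% × 17% = 4.479993% of Copperline Mining NL.
Chain via Pinebrook Services GmbH → Silverbay Foods Inc. → Slate Industries Corp. (R2): 52% × 16% × 24% × 33% = 0.658944% of Copperline Mining NL.
Direct interest in Copperline Mining NL: 21%.
Aggregating (R1): 4.479993% + 0.658944% + 21% = 26.138937%.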